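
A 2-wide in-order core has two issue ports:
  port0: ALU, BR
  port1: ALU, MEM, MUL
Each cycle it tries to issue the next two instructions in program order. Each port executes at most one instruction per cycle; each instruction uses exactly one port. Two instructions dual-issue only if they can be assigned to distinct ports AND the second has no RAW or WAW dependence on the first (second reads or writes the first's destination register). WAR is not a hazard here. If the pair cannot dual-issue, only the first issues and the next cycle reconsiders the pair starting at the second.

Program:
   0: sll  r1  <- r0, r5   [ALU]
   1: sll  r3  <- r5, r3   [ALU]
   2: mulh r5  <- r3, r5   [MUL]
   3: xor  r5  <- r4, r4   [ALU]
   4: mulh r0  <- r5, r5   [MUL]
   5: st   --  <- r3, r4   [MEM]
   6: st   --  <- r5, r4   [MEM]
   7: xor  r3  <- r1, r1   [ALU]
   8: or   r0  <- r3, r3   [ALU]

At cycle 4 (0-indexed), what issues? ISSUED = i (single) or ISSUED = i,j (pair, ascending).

ISSUED = 5

c0: i0,i1 sll.ALU;sll.ALU  dual
c1: i2 mulh.MUL  WAW r5
c2: i3 xor.ALU  RAW r5
c3: i4 mulh.MUL  no-port MUL/MEM
c4: i5 st.MEM  no-port MEM/MEM
c5: i6,i7 st.MEM;xor.ALU  dual
c6: i8 or.ALU  tail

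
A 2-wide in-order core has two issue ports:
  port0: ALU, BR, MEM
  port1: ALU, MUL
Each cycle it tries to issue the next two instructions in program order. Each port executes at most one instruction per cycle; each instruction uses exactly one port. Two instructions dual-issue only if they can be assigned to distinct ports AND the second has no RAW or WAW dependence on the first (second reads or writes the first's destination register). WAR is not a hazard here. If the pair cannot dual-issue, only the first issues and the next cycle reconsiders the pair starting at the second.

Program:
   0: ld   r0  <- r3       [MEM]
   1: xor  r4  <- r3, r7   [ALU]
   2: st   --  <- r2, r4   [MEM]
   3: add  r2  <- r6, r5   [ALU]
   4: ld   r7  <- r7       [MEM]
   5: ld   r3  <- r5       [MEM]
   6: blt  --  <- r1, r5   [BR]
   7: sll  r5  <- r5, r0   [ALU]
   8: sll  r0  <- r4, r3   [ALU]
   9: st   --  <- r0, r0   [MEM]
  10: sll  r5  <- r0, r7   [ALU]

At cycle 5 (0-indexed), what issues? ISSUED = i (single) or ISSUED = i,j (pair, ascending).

  cy0 -> i0&i1 (ld.MEM+xor.ALU) dual
  cy1 -> i2&i3 (st.MEM+add.ALU) dual
  cy2 -> i4 (ld.MEM) no-port MEM/MEM
  cy3 -> i5 (ld.MEM) no-port MEM/BR
  cy4 -> i6&i7 (blt.BR+sll.ALU) dual
  cy5 -> i8 (sll.ALU) RAW r0
  cy6 -> i9&i10 (st.MEM+sll.ALU) dual

ISSUED = 8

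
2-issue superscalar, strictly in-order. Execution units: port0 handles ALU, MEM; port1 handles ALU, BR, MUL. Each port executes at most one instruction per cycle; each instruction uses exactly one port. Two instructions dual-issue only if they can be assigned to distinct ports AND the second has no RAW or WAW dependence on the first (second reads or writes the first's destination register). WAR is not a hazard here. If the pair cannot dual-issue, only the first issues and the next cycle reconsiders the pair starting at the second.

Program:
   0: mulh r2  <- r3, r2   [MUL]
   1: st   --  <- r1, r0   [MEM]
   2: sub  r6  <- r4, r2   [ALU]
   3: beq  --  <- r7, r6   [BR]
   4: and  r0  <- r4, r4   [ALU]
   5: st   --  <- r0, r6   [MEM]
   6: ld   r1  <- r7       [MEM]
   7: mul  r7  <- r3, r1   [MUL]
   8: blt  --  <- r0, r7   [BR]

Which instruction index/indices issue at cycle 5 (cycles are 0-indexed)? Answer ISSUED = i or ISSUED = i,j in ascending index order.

ISSUED = 7

[0] i0&i1  mulh.MUL+st.MEM  -- dual
[1] i2  sub.ALU  -- RAW r6
[2] i3&i4  beq.BR+and.ALU  -- dual
[3] i5  st.MEM  -- no-port MEM/MEM
[4] i6  ld.MEM  -- RAW r1
[5] i7  mul.MUL  -- no-port MUL/BR
[6] i8  blt.BR  -- tail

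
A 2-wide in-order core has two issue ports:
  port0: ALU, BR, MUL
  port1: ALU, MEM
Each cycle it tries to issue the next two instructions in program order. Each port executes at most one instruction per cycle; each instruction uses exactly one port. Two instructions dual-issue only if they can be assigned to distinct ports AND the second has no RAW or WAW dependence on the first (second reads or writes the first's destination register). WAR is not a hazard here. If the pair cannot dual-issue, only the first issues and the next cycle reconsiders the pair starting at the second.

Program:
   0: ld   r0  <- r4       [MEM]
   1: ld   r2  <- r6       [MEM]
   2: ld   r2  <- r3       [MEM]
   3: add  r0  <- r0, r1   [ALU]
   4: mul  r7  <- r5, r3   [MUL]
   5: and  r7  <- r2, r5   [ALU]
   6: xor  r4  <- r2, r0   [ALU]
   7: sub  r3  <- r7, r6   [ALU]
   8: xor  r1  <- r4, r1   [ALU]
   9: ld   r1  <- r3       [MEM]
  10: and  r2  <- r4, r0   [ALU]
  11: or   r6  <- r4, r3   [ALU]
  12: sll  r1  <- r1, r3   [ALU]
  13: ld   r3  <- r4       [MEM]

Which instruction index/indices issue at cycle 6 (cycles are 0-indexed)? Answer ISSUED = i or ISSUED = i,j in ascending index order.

ISSUED = 9,10

[0] i0  ld  -- no-port MEM/MEM
[1] i1  ld  -- no-port MEM/MEM
[2] i2+i3  ld;add  -- 2-wide
[3] i4  mul  -- WAW r7
[4] i5+i6  and;xor  -- 2-wide
[5] i7+i8  sub;xor  -- 2-wide
[6] i9+i10  ld;and  -- 2-wide
[7] i11+i12  or;sll  -- 2-wide
[8] i13  ld  -- tail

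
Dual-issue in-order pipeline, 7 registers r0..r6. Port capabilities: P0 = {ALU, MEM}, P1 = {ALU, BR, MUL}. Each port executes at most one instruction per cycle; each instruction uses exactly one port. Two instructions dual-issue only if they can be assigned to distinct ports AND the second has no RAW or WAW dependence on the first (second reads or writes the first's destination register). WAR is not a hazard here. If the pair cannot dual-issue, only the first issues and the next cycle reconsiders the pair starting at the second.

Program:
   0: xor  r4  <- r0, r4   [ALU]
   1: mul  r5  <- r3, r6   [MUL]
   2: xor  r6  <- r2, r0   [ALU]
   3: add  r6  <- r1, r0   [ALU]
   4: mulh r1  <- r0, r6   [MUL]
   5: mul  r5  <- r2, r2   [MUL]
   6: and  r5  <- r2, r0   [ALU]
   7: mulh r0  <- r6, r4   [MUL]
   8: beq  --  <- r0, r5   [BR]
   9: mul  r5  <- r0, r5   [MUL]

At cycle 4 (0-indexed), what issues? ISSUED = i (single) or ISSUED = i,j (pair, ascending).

0. xor.ALU;mul.MUL @i0&i1  | pair
1. xor.ALU @i2  | WAW r6
2. add.ALU @i3  | RAW r6
3. mulh.MUL @i4  | no-port MUL/MUL
4. mul.MUL @i5  | WAW r5
5. and.ALU;mulh.MUL @i6&i7  | pair
6. beq.BR @i8  | no-port BR/MUL
7. mul.MUL @i9  | tail

ISSUED = 5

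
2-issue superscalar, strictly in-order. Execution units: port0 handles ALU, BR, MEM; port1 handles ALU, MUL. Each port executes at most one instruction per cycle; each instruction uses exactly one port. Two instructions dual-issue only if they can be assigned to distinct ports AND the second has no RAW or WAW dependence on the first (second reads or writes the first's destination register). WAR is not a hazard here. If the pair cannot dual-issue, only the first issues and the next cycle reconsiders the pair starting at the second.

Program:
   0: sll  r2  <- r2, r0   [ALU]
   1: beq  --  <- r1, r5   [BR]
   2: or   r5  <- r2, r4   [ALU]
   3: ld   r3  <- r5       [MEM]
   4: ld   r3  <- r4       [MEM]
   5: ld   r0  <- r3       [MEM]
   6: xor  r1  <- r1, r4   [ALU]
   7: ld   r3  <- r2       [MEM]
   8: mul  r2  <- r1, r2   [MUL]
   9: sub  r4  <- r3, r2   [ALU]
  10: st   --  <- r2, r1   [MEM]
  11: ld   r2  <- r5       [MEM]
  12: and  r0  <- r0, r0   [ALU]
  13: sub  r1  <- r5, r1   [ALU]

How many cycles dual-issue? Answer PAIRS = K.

PAIRS = 5

0. sll;beq @i0+i1  | 2-wide
1. or @i2  | RAW r5
2. ld @i3  | no-port MEM/MEM
3. ld @i4  | no-port MEM/MEM
4. ld;xor @i5+i6  | 2-wide
5. ld;mul @i7+i8  | 2-wide
6. sub;st @i9+i10  | 2-wide
7. ld;and @i11+i12  | 2-wide
8. sub @i13  | tail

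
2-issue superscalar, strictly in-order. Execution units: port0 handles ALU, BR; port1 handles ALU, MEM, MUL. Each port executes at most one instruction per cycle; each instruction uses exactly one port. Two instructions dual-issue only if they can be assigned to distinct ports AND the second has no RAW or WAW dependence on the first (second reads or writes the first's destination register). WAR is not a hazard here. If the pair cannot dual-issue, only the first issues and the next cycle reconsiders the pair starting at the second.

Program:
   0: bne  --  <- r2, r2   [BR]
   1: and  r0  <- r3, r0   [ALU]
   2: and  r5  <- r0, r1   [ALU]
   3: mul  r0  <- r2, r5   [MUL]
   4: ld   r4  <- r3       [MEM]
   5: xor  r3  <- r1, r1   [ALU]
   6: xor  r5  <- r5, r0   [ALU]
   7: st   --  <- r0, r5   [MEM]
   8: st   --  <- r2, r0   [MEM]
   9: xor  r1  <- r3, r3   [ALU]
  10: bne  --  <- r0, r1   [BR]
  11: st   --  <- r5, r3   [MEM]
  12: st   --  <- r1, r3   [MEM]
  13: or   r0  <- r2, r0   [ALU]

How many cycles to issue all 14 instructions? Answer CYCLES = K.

c0: i0/i1 bne+and  2-wide
c1: i2 and  RAW r5
c2: i3 mul  no-port MUL/MEM
c3: i4/i5 ld+xor  2-wide
c4: i6 xor  RAW r5
c5: i7 st  no-port MEM/MEM
c6: i8/i9 st+xor  2-wide
c7: i10/i11 bne+st  2-wide
c8: i12/i13 st+or  2-wide

CYCLES = 9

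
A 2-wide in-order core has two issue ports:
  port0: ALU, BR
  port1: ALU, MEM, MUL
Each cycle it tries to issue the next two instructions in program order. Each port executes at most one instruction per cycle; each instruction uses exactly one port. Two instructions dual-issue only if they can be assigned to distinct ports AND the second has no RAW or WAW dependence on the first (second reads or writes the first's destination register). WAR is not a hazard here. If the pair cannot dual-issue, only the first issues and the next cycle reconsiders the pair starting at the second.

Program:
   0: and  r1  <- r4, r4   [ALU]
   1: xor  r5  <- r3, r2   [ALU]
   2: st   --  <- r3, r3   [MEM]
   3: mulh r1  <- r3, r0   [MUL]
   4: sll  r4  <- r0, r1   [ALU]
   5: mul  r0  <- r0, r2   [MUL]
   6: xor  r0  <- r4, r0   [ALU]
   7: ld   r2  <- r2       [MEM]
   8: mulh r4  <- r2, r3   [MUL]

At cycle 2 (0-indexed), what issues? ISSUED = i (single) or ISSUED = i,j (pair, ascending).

ISSUED = 3

t=0 i0&i1:and.ALU+xor.ALU ; 2-wide
t=1 i2:st.MEM ; no-port MEM/MUL
t=2 i3:mulh.MUL ; RAW r1
t=3 i4&i5:sll.ALU+mul.MUL ; 2-wide
t=4 i6&i7:xor.ALU+ld.MEM ; 2-wide
t=5 i8:mulh.MUL ; tail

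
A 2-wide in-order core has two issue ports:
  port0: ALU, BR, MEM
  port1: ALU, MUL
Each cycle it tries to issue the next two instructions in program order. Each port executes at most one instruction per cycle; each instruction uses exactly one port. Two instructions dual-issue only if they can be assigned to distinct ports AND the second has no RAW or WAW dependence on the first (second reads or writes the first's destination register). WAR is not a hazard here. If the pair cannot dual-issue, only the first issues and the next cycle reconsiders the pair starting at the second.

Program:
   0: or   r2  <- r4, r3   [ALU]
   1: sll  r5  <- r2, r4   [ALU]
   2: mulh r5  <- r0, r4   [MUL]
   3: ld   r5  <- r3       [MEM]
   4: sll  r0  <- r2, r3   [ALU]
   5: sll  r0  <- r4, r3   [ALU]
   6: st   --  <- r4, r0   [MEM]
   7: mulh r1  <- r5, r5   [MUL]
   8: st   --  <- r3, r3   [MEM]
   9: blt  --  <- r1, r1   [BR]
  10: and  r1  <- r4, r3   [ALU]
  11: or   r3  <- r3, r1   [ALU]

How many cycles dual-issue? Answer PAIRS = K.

PAIRS = 3

t=0 i0:or ; RAW r2
t=1 i1:sll ; WAW r5
t=2 i2:mulh ; WAW r5
t=3 i3&i4:ld/sll ; pair
t=4 i5:sll ; RAW r0
t=5 i6&i7:st/mulh ; pair
t=6 i8:st ; no-port MEM/BR
t=7 i9&i10:blt/and ; pair
t=8 i11:or ; tail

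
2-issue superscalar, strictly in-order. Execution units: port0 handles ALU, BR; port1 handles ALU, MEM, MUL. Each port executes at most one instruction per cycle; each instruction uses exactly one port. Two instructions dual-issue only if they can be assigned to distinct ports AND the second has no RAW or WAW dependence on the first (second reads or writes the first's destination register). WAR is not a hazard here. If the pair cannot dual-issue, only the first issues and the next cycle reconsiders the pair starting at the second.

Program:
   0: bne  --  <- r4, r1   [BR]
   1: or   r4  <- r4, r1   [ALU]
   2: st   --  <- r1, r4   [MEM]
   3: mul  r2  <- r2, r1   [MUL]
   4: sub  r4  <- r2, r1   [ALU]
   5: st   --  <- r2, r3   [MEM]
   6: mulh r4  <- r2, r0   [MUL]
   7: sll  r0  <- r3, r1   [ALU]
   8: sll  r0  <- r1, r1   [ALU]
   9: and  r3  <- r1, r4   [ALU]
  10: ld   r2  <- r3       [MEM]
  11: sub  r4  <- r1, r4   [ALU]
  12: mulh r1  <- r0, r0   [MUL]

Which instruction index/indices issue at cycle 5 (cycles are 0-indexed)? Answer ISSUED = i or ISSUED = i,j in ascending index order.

ISSUED = 8,9

c0: i0/i1 bne;or  dual
c1: i2 st  no-port MEM/MUL
c2: i3 mul  RAW r2
c3: i4/i5 sub;st  dual
c4: i6/i7 mulh;sll  dual
c5: i8/i9 sll;and  dual
c6: i10/i11 ld;sub  dual
c7: i12 mulh  tail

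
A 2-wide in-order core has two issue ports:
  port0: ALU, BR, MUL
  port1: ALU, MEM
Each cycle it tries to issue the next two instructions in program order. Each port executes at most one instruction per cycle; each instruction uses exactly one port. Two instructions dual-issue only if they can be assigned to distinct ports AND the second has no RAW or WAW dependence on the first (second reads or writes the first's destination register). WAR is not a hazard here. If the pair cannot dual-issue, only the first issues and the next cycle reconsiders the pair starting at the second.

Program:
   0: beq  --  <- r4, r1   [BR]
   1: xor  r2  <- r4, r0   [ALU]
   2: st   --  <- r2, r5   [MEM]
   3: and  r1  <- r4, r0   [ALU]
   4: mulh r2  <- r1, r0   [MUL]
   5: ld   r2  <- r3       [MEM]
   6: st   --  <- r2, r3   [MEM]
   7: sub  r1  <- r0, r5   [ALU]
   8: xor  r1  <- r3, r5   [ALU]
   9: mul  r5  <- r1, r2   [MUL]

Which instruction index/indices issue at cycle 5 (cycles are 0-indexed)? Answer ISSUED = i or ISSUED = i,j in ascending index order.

  cy0 -> i0/i1 (beq xor) dual
  cy1 -> i2/i3 (st and) dual
  cy2 -> i4 (mulh) WAW r2
  cy3 -> i5 (ld) no-port MEM/MEM
  cy4 -> i6/i7 (st sub) dual
  cy5 -> i8 (xor) RAW r1
  cy6 -> i9 (mul) tail

ISSUED = 8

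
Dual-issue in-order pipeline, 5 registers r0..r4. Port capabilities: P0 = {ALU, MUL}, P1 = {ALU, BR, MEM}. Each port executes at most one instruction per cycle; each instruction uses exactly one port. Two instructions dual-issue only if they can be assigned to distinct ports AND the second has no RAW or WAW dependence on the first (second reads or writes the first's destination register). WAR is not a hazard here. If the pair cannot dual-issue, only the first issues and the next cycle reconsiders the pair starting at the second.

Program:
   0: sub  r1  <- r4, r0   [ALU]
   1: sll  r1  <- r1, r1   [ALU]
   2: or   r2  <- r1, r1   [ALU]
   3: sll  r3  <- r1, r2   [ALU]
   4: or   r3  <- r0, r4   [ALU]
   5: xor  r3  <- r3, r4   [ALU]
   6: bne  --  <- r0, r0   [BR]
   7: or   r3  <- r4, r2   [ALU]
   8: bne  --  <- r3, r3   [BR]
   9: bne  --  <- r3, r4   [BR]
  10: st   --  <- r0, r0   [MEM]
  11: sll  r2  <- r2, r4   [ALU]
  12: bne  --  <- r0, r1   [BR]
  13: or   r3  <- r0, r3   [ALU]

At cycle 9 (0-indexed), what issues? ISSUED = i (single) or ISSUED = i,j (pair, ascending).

ISSUED = 10,11

[0] i0  sub  -- RAW+WAW r1
[1] i1  sll  -- RAW r1
[2] i2  or  -- RAW r2
[3] i3  sll  -- WAW r3
[4] i4  or  -- RAW+WAW r3
[5] i5,i6  xor;bne  -- 2-wide
[6] i7  or  -- RAW r3
[7] i8  bne  -- no-port BR/BR
[8] i9  bne  -- no-port BR/MEM
[9] i10,i11  st;sll  -- 2-wide
[10] i12,i13  bne;or  -- 2-wide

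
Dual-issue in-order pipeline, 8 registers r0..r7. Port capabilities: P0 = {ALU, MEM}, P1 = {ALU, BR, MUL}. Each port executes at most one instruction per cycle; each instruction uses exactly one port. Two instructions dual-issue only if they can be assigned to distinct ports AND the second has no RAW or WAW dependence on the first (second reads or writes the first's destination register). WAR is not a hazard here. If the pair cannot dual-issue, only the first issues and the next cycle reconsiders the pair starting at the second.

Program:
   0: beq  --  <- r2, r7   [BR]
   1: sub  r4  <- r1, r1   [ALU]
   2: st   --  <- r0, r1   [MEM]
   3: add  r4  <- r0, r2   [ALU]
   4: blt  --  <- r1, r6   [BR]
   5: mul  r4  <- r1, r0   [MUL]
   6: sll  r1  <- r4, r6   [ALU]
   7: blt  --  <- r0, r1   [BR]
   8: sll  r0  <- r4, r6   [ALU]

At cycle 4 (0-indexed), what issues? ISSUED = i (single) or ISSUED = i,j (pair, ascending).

ISSUED = 6

t=0 i0+i1:beq/sub ; dual
t=1 i2+i3:st/add ; dual
t=2 i4:blt ; no-port BR/MUL
t=3 i5:mul ; RAW r4
t=4 i6:sll ; RAW r1
t=5 i7+i8:blt/sll ; dual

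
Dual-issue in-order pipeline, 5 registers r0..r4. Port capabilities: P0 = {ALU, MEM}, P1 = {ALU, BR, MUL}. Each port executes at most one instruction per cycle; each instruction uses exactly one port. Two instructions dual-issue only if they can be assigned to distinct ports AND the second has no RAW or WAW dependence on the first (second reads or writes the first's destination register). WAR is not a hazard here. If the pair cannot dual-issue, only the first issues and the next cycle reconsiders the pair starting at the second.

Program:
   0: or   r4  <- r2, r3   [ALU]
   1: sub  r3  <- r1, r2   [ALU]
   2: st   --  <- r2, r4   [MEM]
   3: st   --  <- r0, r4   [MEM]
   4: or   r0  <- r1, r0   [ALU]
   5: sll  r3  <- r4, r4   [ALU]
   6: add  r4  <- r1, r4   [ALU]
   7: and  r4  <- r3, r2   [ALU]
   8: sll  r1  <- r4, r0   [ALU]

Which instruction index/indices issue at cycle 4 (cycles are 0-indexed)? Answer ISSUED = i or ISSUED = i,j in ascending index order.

ISSUED = 7

[0] i0/i1  or.ALU sub.ALU  -- 2-wide
[1] i2  st.MEM  -- no-port MEM/MEM
[2] i3/i4  st.MEM or.ALU  -- 2-wide
[3] i5/i6  sll.ALU add.ALU  -- 2-wide
[4] i7  and.ALU  -- RAW r4
[5] i8  sll.ALU  -- tail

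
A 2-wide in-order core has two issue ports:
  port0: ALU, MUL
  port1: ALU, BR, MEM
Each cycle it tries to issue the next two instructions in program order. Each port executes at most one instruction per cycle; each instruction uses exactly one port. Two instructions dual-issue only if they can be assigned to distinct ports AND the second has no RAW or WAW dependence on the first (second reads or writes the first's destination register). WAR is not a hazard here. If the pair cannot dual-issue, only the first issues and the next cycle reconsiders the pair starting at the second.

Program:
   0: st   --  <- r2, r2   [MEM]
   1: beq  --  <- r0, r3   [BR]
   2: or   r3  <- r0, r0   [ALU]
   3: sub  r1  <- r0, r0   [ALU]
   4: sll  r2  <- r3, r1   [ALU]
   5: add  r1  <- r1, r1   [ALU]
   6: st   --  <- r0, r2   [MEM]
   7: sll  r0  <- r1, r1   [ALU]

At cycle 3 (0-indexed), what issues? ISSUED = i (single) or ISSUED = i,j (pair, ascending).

ISSUED = 4,5

[0] i0  st  -- no-port MEM/BR
[1] i1,i2  beq/or  -- dual
[2] i3  sub  -- RAW r1
[3] i4,i5  sll/add  -- dual
[4] i6,i7  st/sll  -- dual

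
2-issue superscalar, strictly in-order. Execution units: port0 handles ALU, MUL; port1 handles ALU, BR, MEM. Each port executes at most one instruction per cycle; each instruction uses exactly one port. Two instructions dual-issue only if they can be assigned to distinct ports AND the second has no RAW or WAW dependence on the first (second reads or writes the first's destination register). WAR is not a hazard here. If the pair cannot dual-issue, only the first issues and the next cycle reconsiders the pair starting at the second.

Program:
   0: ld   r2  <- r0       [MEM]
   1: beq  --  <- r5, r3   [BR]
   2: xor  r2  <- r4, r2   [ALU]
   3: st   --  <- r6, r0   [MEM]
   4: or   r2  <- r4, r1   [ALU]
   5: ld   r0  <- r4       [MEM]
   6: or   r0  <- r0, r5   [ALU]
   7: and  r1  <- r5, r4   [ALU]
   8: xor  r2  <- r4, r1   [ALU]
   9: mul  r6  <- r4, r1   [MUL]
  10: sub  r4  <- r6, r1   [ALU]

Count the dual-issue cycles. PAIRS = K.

[0] i0  ld.MEM  -- no-port MEM/BR
[1] i1/i2  beq.BR;xor.ALU  -- pair
[2] i3/i4  st.MEM;or.ALU  -- pair
[3] i5  ld.MEM  -- RAW+WAW r0
[4] i6/i7  or.ALU;and.ALU  -- pair
[5] i8/i9  xor.ALU;mul.MUL  -- pair
[6] i10  sub.ALU  -- tail

PAIRS = 4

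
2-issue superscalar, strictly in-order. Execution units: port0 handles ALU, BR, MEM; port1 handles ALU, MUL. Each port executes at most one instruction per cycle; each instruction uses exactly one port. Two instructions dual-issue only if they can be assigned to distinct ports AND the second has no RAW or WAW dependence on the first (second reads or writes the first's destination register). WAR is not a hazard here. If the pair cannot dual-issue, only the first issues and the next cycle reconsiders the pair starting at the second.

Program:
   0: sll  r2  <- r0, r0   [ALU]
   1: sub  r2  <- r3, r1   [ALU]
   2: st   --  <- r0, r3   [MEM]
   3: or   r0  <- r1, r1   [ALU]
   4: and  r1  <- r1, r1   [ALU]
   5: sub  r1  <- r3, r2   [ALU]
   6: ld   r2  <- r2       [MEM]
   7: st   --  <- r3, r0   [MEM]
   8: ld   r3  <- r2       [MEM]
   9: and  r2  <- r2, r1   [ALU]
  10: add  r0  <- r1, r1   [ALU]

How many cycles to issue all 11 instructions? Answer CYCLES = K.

#0 head=0: sll i0 WAW r2
#1 head=1: sub/st i1&i2 pair
#2 head=3: or/and i3&i4 pair
#3 head=5: sub/ld i5&i6 pair
#4 head=7: st i7 no-port MEM/MEM
#5 head=8: ld/and i8&i9 pair
#6 head=10: add i10 tail

CYCLES = 7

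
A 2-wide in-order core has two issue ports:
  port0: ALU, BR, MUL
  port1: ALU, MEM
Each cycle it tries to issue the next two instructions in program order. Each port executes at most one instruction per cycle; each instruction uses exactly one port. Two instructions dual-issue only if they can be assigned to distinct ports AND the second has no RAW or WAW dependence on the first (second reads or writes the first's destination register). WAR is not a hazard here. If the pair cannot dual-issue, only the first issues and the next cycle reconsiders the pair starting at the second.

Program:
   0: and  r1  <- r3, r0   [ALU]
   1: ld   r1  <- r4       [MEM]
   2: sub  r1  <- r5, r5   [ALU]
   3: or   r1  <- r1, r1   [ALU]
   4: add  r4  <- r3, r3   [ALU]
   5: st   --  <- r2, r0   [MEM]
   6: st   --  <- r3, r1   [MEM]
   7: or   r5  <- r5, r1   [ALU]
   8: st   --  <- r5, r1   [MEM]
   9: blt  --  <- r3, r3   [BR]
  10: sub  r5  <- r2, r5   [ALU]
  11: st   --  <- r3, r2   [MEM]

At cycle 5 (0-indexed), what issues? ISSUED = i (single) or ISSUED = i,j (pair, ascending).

0. and.ALU @i0  | WAW r1
1. ld.MEM @i1  | WAW r1
2. sub.ALU @i2  | RAW+WAW r1
3. or.ALU;add.ALU @i3+i4  | pair
4. st.MEM @i5  | no-port MEM/MEM
5. st.MEM;or.ALU @i6+i7  | pair
6. st.MEM;blt.BR @i8+i9  | pair
7. sub.ALU;st.MEM @i10+i11  | pair

ISSUED = 6,7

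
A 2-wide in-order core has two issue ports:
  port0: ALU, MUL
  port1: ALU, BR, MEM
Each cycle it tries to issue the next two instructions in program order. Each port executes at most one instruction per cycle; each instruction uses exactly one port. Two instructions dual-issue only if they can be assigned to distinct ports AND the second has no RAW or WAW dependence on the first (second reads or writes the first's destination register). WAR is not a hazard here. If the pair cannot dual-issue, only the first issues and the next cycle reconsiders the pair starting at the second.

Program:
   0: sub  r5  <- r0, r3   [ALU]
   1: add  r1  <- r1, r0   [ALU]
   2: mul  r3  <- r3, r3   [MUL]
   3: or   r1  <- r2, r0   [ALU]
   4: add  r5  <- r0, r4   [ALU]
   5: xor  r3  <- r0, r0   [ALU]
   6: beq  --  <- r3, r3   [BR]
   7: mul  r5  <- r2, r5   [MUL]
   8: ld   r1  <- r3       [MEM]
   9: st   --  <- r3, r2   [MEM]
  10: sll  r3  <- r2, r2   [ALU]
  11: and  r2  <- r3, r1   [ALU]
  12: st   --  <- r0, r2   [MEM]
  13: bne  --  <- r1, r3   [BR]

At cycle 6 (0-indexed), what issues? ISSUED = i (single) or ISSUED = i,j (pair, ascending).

  cy0 -> i0+i1 (sub add) pair
  cy1 -> i2+i3 (mul or) pair
  cy2 -> i4+i5 (add xor) pair
  cy3 -> i6+i7 (beq mul) pair
  cy4 -> i8 (ld) no-port MEM/MEM
  cy5 -> i9+i10 (st sll) pair
  cy6 -> i11 (and) RAW r2
  cy7 -> i12 (st) no-port MEM/BR
  cy8 -> i13 (bne) tail

ISSUED = 11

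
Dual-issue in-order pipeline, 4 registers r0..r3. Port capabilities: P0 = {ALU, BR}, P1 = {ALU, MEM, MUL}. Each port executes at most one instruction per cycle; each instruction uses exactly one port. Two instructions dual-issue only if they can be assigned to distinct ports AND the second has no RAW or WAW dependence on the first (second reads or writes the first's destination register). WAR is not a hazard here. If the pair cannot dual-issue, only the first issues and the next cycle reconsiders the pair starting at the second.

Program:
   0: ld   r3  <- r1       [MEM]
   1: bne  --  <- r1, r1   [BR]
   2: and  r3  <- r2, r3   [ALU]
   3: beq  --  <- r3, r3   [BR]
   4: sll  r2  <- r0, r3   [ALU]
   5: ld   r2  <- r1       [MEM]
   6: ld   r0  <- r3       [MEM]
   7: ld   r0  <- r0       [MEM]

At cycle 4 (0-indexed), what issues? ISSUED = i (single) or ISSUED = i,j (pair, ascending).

[0] i0&i1  ld;bne  -- dual
[1] i2  and  -- RAW r3
[2] i3&i4  beq;sll  -- dual
[3] i5  ld  -- no-port MEM/MEM
[4] i6  ld  -- no-port MEM/MEM
[5] i7  ld  -- tail

ISSUED = 6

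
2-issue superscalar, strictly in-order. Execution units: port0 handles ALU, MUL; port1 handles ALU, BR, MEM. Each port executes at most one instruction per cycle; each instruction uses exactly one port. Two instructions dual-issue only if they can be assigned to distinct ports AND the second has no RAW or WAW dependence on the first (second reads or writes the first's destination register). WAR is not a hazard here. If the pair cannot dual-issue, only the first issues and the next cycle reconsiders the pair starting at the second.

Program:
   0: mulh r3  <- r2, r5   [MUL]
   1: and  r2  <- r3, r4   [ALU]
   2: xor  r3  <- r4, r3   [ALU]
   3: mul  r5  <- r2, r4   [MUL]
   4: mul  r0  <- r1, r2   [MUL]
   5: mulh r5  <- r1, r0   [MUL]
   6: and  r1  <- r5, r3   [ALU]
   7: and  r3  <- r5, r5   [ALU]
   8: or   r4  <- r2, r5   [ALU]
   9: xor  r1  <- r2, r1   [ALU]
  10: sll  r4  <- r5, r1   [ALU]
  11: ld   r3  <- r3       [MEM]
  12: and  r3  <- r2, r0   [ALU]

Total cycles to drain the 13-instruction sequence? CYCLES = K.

CYCLES = 9

t=0 i0:mulh.MUL ; RAW r3
t=1 i1&i2:and.ALU/xor.ALU ; 2-wide
t=2 i3:mul.MUL ; no-port MUL/MUL
t=3 i4:mul.MUL ; no-port MUL/MUL
t=4 i5:mulh.MUL ; RAW r5
t=5 i6&i7:and.ALU/and.ALU ; 2-wide
t=6 i8&i9:or.ALU/xor.ALU ; 2-wide
t=7 i10&i11:sll.ALU/ld.MEM ; 2-wide
t=8 i12:and.ALU ; tail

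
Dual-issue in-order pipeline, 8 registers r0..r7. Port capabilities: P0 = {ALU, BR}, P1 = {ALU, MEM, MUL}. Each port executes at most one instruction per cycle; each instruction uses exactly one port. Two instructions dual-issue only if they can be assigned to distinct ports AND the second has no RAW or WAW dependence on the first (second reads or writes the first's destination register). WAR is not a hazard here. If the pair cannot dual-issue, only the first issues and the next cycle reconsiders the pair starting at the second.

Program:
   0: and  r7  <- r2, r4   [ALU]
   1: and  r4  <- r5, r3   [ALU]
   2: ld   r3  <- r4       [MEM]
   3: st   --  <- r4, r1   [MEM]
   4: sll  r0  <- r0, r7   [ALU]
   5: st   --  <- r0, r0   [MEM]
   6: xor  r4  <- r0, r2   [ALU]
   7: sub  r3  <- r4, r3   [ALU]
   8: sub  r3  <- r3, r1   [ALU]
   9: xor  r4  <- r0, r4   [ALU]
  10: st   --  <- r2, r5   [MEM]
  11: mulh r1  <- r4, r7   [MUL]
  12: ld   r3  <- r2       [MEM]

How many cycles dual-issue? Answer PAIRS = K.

PAIRS = 4

0. and/and @i0+i1  | dual
1. ld @i2  | no-port MEM/MEM
2. st/sll @i3+i4  | dual
3. st/xor @i5+i6  | dual
4. sub @i7  | RAW+WAW r3
5. sub/xor @i8+i9  | dual
6. st @i10  | no-port MEM/MUL
7. mulh @i11  | no-port MUL/MEM
8. ld @i12  | tail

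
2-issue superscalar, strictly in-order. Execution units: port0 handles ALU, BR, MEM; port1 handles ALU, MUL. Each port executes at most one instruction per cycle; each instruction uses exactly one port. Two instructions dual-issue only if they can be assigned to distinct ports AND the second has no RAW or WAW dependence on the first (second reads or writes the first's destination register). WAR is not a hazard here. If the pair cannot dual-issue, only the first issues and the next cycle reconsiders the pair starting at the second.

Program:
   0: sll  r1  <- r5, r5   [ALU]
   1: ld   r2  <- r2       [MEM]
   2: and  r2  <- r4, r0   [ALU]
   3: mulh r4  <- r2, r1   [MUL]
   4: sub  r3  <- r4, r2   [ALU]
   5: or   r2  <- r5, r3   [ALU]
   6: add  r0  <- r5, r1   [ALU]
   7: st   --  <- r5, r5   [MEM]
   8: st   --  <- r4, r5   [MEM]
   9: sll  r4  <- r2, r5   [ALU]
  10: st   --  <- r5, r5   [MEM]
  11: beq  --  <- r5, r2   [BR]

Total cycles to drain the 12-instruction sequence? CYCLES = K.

[0] i0&i1  sll.ALU/ld.MEM  -- dual
[1] i2  and.ALU  -- RAW r2
[2] i3  mulh.MUL  -- RAW r4
[3] i4  sub.ALU  -- RAW r3
[4] i5&i6  or.ALU/add.ALU  -- dual
[5] i7  st.MEM  -- no-port MEM/MEM
[6] i8&i9  st.MEM/sll.ALU  -- dual
[7] i10  st.MEM  -- no-port MEM/BR
[8] i11  beq.BR  -- tail

CYCLES = 9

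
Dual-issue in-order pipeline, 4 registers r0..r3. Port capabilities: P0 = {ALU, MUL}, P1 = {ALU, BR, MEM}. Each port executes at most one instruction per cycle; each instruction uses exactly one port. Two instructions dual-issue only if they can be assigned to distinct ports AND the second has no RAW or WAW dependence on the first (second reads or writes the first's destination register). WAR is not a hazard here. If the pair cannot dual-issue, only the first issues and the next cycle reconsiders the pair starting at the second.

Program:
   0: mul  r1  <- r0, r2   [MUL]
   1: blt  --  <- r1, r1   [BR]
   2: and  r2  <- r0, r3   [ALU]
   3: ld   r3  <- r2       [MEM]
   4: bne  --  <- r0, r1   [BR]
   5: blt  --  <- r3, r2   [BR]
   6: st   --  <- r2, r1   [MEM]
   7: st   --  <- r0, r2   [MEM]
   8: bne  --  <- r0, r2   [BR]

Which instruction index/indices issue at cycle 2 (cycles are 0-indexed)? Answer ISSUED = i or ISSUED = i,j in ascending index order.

[0] i0  mul.MUL  -- RAW r1
[1] i1&i2  blt.BR;and.ALU  -- pair
[2] i3  ld.MEM  -- no-port MEM/BR
[3] i4  bne.BR  -- no-port BR/BR
[4] i5  blt.BR  -- no-port BR/MEM
[5] i6  st.MEM  -- no-port MEM/MEM
[6] i7  st.MEM  -- no-port MEM/BR
[7] i8  bne.BR  -- tail

ISSUED = 3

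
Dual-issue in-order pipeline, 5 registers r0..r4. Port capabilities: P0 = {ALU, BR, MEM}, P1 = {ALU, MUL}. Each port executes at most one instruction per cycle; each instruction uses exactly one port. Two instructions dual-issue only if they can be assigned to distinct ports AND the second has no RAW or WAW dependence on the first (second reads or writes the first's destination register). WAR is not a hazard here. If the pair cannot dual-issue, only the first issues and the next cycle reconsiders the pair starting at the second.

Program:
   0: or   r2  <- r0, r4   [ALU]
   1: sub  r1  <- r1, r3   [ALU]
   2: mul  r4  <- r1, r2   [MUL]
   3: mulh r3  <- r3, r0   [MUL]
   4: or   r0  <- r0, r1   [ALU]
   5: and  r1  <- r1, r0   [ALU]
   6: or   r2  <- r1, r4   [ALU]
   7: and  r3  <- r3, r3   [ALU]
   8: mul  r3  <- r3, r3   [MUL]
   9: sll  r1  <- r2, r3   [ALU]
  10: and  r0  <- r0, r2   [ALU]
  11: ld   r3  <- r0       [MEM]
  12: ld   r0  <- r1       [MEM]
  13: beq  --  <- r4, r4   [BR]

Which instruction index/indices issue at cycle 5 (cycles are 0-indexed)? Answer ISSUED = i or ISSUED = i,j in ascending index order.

ISSUED = 8

t=0 i0&i1:or.ALU sub.ALU ; pair
t=1 i2:mul.MUL ; no-port MUL/MUL
t=2 i3&i4:mulh.MUL or.ALU ; pair
t=3 i5:and.ALU ; RAW r1
t=4 i6&i7:or.ALU and.ALU ; pair
t=5 i8:mul.MUL ; RAW r3
t=6 i9&i10:sll.ALU and.ALU ; pair
t=7 i11:ld.MEM ; no-port MEM/MEM
t=8 i12:ld.MEM ; no-port MEM/BR
t=9 i13:beq.BR ; tail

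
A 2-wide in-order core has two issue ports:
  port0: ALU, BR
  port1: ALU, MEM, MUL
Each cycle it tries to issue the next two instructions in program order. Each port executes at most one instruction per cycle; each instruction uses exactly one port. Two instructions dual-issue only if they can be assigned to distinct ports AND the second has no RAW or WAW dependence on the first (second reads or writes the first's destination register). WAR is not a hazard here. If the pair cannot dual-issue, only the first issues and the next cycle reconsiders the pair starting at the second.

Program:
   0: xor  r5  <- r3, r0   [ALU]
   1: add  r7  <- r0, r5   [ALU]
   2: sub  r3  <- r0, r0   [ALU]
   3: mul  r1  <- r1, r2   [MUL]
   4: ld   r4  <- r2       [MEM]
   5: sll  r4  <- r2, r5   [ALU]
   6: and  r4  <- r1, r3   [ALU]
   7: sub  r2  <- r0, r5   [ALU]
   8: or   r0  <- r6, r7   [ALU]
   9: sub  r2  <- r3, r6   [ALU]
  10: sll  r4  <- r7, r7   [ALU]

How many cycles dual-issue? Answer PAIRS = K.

  cy0 -> i0 (xor.ALU) RAW r5
  cy1 -> i1/i2 (add.ALU sub.ALU) dual
  cy2 -> i3 (mul.MUL) no-port MUL/MEM
  cy3 -> i4 (ld.MEM) WAW r4
  cy4 -> i5 (sll.ALU) WAW r4
  cy5 -> i6/i7 (and.ALU sub.ALU) dual
  cy6 -> i8/i9 (or.ALU sub.ALU) dual
  cy7 -> i10 (sll.ALU) tail

PAIRS = 3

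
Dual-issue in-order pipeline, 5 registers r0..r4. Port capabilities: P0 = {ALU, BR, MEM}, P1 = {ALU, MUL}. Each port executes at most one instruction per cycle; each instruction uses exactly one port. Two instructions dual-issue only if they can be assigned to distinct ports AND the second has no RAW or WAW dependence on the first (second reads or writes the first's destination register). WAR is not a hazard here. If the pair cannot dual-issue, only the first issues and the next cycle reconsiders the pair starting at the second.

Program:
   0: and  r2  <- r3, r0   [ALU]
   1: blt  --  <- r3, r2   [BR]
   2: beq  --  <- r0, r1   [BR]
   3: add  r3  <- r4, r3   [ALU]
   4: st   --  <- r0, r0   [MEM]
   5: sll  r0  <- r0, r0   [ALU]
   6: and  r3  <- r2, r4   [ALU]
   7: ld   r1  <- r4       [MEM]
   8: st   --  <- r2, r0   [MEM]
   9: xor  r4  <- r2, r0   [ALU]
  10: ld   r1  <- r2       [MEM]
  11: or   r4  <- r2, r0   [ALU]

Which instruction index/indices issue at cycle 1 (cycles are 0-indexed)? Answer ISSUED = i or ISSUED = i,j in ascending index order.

#0 head=0: and.ALU i0 RAW r2
#1 head=1: blt.BR i1 no-port BR/BR
#2 head=2: beq.BR/add.ALU i2/i3 2-wide
#3 head=4: st.MEM/sll.ALU i4/i5 2-wide
#4 head=6: and.ALU/ld.MEM i6/i7 2-wide
#5 head=8: st.MEM/xor.ALU i8/i9 2-wide
#6 head=10: ld.MEM/or.ALU i10/i11 2-wide

ISSUED = 1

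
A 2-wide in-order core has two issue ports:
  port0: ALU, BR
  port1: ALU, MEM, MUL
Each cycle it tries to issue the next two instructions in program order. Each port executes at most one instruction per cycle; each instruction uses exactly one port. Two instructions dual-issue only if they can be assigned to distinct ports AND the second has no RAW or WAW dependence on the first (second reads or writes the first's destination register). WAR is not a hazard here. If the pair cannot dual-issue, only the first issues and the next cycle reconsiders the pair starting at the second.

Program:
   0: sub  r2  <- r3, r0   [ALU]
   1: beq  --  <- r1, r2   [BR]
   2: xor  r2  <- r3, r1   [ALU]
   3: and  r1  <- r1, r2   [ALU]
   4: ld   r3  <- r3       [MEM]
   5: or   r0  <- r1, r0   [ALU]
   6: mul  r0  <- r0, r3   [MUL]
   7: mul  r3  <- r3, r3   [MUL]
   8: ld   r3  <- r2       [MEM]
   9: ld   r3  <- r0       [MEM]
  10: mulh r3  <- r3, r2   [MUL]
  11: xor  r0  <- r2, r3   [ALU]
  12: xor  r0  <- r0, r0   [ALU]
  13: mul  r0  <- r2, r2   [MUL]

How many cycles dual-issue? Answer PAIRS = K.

PAIRS = 2

0. sub.ALU @i0  | RAW r2
1. beq.BR xor.ALU @i1,i2  | dual
2. and.ALU ld.MEM @i3,i4  | dual
3. or.ALU @i5  | RAW+WAW r0
4. mul.MUL @i6  | no-port MUL/MUL
5. mul.MUL @i7  | no-port MUL/MEM
6. ld.MEM @i8  | no-port MEM/MEM
7. ld.MEM @i9  | no-port MEM/MUL
8. mulh.MUL @i10  | RAW r3
9. xor.ALU @i11  | RAW+WAW r0
10. xor.ALU @i12  | WAW r0
11. mul.MUL @i13  | tail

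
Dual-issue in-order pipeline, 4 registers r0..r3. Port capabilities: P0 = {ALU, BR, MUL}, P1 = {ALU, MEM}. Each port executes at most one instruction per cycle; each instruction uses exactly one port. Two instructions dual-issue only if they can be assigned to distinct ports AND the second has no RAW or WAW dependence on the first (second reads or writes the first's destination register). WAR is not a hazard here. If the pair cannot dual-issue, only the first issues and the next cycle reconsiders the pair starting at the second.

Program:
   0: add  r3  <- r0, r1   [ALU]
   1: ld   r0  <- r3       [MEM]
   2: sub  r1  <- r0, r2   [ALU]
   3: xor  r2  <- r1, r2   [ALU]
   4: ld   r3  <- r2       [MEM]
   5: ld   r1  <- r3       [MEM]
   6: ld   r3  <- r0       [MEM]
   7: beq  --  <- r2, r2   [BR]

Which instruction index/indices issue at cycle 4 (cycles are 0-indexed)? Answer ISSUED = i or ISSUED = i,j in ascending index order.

#0 head=0: add i0 RAW r3
#1 head=1: ld i1 RAW r0
#2 head=2: sub i2 RAW r1
#3 head=3: xor i3 RAW r2
#4 head=4: ld i4 no-port MEM/MEM
#5 head=5: ld i5 no-port MEM/MEM
#6 head=6: ld/beq i6/i7 dual

ISSUED = 4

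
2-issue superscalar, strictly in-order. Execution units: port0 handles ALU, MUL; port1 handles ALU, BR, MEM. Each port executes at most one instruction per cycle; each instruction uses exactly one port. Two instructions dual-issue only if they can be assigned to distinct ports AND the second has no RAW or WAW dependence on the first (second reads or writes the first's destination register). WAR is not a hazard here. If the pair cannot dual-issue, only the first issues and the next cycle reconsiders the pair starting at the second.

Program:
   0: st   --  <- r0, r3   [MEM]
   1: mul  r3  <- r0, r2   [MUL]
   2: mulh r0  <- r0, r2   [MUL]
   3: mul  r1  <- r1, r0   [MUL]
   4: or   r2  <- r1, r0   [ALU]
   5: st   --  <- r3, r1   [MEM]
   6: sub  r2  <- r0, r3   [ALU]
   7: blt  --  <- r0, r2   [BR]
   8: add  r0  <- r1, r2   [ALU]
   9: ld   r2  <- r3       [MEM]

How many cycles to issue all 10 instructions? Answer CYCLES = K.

CYCLES = 7

#0 head=0: st;mul i0,i1 pair
#1 head=2: mulh i2 no-port MUL/MUL
#2 head=3: mul i3 RAW r1
#3 head=4: or;st i4,i5 pair
#4 head=6: sub i6 RAW r2
#5 head=7: blt;add i7,i8 pair
#6 head=9: ld i9 tail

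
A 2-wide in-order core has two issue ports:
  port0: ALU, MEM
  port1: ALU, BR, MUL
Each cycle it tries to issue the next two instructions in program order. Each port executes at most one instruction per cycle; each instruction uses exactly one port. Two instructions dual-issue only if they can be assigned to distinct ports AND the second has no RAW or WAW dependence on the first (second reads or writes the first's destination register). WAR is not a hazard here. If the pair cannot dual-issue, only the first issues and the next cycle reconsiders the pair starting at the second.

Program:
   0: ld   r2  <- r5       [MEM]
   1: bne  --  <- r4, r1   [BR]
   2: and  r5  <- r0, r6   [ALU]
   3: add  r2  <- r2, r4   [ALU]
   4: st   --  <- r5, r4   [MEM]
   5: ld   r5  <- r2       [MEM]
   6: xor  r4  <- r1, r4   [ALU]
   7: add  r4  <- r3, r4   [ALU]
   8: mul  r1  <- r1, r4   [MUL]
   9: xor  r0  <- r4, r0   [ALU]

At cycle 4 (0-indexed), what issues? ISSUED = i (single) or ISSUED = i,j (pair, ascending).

ISSUED = 7

  cy0 -> i0+i1 (ld.MEM bne.BR) dual
  cy1 -> i2+i3 (and.ALU add.ALU) dual
  cy2 -> i4 (st.MEM) no-port MEM/MEM
  cy3 -> i5+i6 (ld.MEM xor.ALU) dual
  cy4 -> i7 (add.ALU) RAW r4
  cy5 -> i8+i9 (mul.MUL xor.ALU) dual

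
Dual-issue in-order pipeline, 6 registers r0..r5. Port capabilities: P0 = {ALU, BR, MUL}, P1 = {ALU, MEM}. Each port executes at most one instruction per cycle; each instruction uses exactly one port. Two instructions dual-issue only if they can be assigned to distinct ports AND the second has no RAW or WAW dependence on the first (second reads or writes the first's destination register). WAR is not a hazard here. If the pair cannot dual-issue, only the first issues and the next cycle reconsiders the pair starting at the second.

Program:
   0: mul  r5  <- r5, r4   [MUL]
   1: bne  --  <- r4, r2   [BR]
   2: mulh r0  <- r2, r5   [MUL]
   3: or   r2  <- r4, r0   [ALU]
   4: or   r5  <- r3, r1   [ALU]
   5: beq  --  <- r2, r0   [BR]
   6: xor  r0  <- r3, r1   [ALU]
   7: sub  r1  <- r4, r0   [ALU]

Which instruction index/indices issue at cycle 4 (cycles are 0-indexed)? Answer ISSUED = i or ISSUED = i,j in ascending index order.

c0: i0 mul  no-port MUL/BR
c1: i1 bne  no-port BR/MUL
c2: i2 mulh  RAW r0
c3: i3+i4 or/or  2-wide
c4: i5+i6 beq/xor  2-wide
c5: i7 sub  tail

ISSUED = 5,6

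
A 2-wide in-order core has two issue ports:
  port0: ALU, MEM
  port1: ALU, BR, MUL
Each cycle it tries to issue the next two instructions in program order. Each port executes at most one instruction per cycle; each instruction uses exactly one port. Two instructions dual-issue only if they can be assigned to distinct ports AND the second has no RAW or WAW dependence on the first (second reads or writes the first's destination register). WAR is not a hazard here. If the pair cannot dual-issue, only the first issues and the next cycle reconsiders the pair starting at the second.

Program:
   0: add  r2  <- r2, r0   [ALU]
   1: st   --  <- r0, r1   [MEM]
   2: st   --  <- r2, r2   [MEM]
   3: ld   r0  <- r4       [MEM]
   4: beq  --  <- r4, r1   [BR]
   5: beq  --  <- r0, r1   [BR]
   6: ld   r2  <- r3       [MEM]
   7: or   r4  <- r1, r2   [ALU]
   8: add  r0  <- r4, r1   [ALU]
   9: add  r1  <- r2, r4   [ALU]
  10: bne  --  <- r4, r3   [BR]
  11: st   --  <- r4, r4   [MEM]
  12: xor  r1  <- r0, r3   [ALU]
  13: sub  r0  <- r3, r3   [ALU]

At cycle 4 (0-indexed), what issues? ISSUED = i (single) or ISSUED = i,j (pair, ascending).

ISSUED = 7

0. add.ALU+st.MEM @i0,i1  | pair
1. st.MEM @i2  | no-port MEM/MEM
2. ld.MEM+beq.BR @i3,i4  | pair
3. beq.BR+ld.MEM @i5,i6  | pair
4. or.ALU @i7  | RAW r4
5. add.ALU+add.ALU @i8,i9  | pair
6. bne.BR+st.MEM @i10,i11  | pair
7. xor.ALU+sub.ALU @i12,i13  | pair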